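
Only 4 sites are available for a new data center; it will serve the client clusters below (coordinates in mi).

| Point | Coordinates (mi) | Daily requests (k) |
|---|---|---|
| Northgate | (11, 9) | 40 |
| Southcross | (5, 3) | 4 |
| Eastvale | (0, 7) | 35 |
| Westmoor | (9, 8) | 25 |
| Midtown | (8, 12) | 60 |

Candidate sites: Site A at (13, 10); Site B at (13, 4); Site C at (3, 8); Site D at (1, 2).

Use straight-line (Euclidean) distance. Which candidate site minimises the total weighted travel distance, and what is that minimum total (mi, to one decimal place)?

Total weighted distance at each candidate:
  Site A (13, 10): total = 1033.8
  Site B (13, 4): total = 1422.1
  Site C (3, 8): total = 988.9
  Site D (1, 2): total = 1665.6
Minimum is at Site C with total 988.9 mi.

Site C, total 988.9 mi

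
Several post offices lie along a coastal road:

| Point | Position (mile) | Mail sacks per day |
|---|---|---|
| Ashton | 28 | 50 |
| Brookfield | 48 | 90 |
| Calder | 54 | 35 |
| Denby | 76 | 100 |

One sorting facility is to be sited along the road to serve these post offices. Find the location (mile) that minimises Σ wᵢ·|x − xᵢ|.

x = 48

For a sum of weighted absolute distances on a line, the optimum is the weighted median (not the mean). Total weight W = 275; half-weight = 137.5.
Sort by position and accumulate weight:
  mile 28 (Ashton, w=50) → cum 50
  mile 48 (Brookfield, w=90) → cum 140  ≥ 137.5 → median here
  mile 54 (Calder, w=35) → cum 175
  mile 76 (Denby, w=100) → cum 275
Optimal location: mile 48.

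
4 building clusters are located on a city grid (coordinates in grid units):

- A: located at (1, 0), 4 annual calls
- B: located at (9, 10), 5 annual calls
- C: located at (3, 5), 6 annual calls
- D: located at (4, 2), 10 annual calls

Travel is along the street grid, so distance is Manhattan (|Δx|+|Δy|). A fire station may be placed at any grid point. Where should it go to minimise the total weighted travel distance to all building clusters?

(4, 2)

Manhattan distance separates: Σwᵢ(|x−xᵢ|+|y−yᵢ|) = Σwᵢ|x−xᵢ| + Σwᵢ|y−yᵢ|, so x and y are optimised independently as 1-D weighted medians.
Total weight W = 25; half = 12.5.
x-coordinate, sorted with cumulative weight:
  x=1 (A, w=4) cum 4
  x=3 (C, w=6) cum 10
  x=4 (D, w=10) cum 20  ← median
  x=9 (B, w=5) cum 25
⇒ x* = 4
y-coordinate, sorted with cumulative weight:
  y=0 (A, w=4) cum 4
  y=2 (D, w=10) cum 14  ← median
  y=5 (C, w=6) cum 20
  y=10 (B, w=5) cum 25
⇒ y* = 2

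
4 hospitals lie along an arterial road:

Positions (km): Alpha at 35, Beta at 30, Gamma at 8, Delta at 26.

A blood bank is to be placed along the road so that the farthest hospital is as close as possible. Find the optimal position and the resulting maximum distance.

The 1-center on a line is the midpoint of the two extreme points: leftmost at 8, rightmost at 35.
Optimal location = (8 + 35)/2 = 21.5; maximum distance = (35 − 8)/2 = 13.5.

location 21.5, max distance 13.5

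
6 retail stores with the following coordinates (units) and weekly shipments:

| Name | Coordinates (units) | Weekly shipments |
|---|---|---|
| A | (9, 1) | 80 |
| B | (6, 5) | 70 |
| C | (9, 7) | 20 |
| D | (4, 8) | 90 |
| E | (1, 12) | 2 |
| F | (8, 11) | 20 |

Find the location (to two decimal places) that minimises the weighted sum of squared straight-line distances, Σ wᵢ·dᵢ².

(6.53, 5.44)

The minimiser of Σwᵢ‖p−pᵢ‖² is the weighted centroid p* = (Σwᵢpᵢ)/(Σwᵢ).
Σwᵢ = 282.
Σwᵢxᵢ = 80·9 + 70·6 + 20·9 + 90·4 + 2·1 + 20·8 = 1842.
Σwᵢyᵢ = 80·1 + 70·5 + 20·7 + 90·8 + 2·12 + 20·11 = 1534.
x* = 1842/282 = 6.53, y* = 1534/282 = 5.44.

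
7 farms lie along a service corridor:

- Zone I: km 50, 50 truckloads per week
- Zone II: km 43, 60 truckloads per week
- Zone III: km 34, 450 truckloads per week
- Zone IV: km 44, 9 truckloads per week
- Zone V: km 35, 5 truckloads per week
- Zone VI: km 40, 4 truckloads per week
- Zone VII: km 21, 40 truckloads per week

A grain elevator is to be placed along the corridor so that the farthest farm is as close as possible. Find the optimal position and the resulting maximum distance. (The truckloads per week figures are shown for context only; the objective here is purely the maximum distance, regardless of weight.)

The 1-center on a line is the midpoint of the two extreme points: leftmost at 21, rightmost at 50.
Optimal location = (21 + 50)/2 = 35.5; maximum distance = (50 − 21)/2 = 14.5.

location 35.5, max distance 14.5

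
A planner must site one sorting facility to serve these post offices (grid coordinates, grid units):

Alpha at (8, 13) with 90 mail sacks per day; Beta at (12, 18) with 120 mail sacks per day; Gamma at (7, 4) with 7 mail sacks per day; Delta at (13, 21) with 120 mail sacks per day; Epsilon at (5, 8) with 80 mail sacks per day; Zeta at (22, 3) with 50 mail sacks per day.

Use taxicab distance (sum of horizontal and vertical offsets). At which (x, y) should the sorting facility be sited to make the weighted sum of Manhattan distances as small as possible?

(12, 18)

Manhattan distance separates: Σwᵢ(|x−xᵢ|+|y−yᵢ|) = Σwᵢ|x−xᵢ| + Σwᵢ|y−yᵢ|, so x and y are optimised independently as 1-D weighted medians.
Total weight W = 467; half = 233.5.
x-coordinate, sorted with cumulative weight:
  x=5 (Epsilon, w=80) cum 80
  x=7 (Gamma, w=7) cum 87
  x=8 (Alpha, w=90) cum 177
  x=12 (Beta, w=120) cum 297  ← median
  x=13 (Delta, w=120) cum 417
  x=22 (Zeta, w=50) cum 467
⇒ x* = 12
y-coordinate, sorted with cumulative weight:
  y=3 (Zeta, w=50) cum 50
  y=4 (Gamma, w=7) cum 57
  y=8 (Epsilon, w=80) cum 137
  y=13 (Alpha, w=90) cum 227
  y=18 (Beta, w=120) cum 347  ← median
  y=21 (Delta, w=120) cum 467
⇒ y* = 18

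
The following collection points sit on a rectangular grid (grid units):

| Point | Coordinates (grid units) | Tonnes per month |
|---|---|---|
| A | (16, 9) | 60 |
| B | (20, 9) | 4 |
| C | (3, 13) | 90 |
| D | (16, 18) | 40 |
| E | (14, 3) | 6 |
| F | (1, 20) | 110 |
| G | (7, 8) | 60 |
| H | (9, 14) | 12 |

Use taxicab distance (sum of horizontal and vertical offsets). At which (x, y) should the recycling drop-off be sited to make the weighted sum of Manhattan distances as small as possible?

Manhattan distance separates: Σwᵢ(|x−xᵢ|+|y−yᵢ|) = Σwᵢ|x−xᵢ| + Σwᵢ|y−yᵢ|, so x and y are optimised independently as 1-D weighted medians.
Total weight W = 382; half = 191.
x-coordinate, sorted with cumulative weight:
  x=1 (F, w=110) cum 110
  x=3 (C, w=90) cum 200  ← median
  x=7 (G, w=60) cum 260
  x=9 (H, w=12) cum 272
  x=14 (E, w=6) cum 278
  x=16 (A, w=60) cum 338
  x=16 (D, w=40) cum 378
  x=20 (B, w=4) cum 382
⇒ x* = 3
y-coordinate, sorted with cumulative weight:
  y=3 (E, w=6) cum 6
  y=8 (G, w=60) cum 66
  y=9 (A, w=60) cum 126
  y=9 (B, w=4) cum 130
  y=13 (C, w=90) cum 220  ← median
  y=14 (H, w=12) cum 232
  y=18 (D, w=40) cum 272
  y=20 (F, w=110) cum 382
⇒ y* = 13

(3, 13)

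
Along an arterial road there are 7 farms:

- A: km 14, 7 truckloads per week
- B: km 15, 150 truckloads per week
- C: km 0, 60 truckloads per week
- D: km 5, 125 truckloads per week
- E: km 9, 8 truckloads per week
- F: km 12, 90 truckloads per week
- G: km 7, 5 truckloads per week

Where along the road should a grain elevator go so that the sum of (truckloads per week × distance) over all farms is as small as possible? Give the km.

x = 12

For a sum of weighted absolute distances on a line, the optimum is the weighted median (not the mean). Total weight W = 445; half-weight = 222.5.
Sort by position and accumulate weight:
  km 0 (C, w=60) → cum 60
  km 5 (D, w=125) → cum 185
  km 7 (G, w=5) → cum 190
  km 9 (E, w=8) → cum 198
  km 12 (F, w=90) → cum 288  ≥ 222.5 → median here
  km 14 (A, w=7) → cum 295
  km 15 (B, w=150) → cum 445
Optimal location: km 12.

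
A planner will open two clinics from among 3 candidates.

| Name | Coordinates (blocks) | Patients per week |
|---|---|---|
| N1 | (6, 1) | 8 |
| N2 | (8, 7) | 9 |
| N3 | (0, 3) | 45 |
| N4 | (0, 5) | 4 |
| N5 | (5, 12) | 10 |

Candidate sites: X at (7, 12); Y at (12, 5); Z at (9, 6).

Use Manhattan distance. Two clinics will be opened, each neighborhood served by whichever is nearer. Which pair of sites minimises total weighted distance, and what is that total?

{X, Z}, total 682

Evaluate every pair (each demand assigned to the nearer of the two):
  {X, Z}: total = 682
  {Y, Z}: total = 762
  {X, Y}: total = 832
Best pair: {X, Z} with total 682.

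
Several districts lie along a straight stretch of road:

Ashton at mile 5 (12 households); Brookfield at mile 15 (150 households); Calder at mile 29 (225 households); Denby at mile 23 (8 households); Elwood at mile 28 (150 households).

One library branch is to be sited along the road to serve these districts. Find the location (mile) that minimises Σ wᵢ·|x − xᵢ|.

For a sum of weighted absolute distances on a line, the optimum is the weighted median (not the mean). Total weight W = 545; half-weight = 272.5.
Sort by position and accumulate weight:
  mile 5 (Ashton, w=12) → cum 12
  mile 15 (Brookfield, w=150) → cum 162
  mile 23 (Denby, w=8) → cum 170
  mile 28 (Elwood, w=150) → cum 320  ≥ 272.5 → median here
  mile 29 (Calder, w=225) → cum 545
Optimal location: mile 28.

x = 28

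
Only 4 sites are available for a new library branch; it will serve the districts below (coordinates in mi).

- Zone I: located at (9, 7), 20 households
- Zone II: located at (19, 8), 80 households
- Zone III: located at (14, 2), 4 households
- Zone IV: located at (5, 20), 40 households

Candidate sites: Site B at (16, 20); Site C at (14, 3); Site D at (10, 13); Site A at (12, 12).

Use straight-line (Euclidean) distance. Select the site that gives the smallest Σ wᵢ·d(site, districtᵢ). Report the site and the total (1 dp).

Site A, total 1227.6 mi

Total weighted distance at each candidate:
  Site B (16, 20): total = 1797.3
  Site C (14, 3): total = 1467.2
  Site D (10, 13): total = 1336.2
  Site A (12, 12): total = 1227.6
Minimum is at Site A with total 1227.6 mi.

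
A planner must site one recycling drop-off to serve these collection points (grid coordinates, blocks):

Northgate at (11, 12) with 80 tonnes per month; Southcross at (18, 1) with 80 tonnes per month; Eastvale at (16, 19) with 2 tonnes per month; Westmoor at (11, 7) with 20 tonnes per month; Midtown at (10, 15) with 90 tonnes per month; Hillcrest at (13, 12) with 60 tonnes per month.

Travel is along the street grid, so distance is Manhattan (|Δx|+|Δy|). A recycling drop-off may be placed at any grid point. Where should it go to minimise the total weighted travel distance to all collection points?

(11, 12)

Manhattan distance separates: Σwᵢ(|x−xᵢ|+|y−yᵢ|) = Σwᵢ|x−xᵢ| + Σwᵢ|y−yᵢ|, so x and y are optimised independently as 1-D weighted medians.
Total weight W = 332; half = 166.
x-coordinate, sorted with cumulative weight:
  x=10 (Midtown, w=90) cum 90
  x=11 (Northgate, w=80) cum 170  ← median
  x=11 (Westmoor, w=20) cum 190
  x=13 (Hillcrest, w=60) cum 250
  x=16 (Eastvale, w=2) cum 252
  x=18 (Southcross, w=80) cum 332
⇒ x* = 11
y-coordinate, sorted with cumulative weight:
  y=1 (Southcross, w=80) cum 80
  y=7 (Westmoor, w=20) cum 100
  y=12 (Northgate, w=80) cum 180  ← median
  y=12 (Hillcrest, w=60) cum 240
  y=15 (Midtown, w=90) cum 330
  y=19 (Eastvale, w=2) cum 332
⇒ y* = 12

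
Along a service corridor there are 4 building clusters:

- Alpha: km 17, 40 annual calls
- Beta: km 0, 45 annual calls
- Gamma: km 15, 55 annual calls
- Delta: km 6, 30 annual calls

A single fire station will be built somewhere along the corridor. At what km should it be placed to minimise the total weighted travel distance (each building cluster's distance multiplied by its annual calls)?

x = 15

For a sum of weighted absolute distances on a line, the optimum is the weighted median (not the mean). Total weight W = 170; half-weight = 85.
Sort by position and accumulate weight:
  km 0 (Beta, w=45) → cum 45
  km 6 (Delta, w=30) → cum 75
  km 15 (Gamma, w=55) → cum 130  ≥ 85 → median here
  km 17 (Alpha, w=40) → cum 170
Optimal location: km 15.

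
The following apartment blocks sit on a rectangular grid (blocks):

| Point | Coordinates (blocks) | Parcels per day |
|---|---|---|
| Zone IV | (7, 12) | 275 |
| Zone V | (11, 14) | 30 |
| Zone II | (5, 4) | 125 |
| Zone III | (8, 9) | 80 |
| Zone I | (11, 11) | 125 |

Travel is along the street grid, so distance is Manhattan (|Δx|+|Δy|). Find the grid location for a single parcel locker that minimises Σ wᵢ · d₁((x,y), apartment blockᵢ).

(7, 11)

Manhattan distance separates: Σwᵢ(|x−xᵢ|+|y−yᵢ|) = Σwᵢ|x−xᵢ| + Σwᵢ|y−yᵢ|, so x and y are optimised independently as 1-D weighted medians.
Total weight W = 635; half = 317.5.
x-coordinate, sorted with cumulative weight:
  x=5 (Zone II, w=125) cum 125
  x=7 (Zone IV, w=275) cum 400  ← median
  x=8 (Zone III, w=80) cum 480
  x=11 (Zone V, w=30) cum 510
  x=11 (Zone I, w=125) cum 635
⇒ x* = 7
y-coordinate, sorted with cumulative weight:
  y=4 (Zone II, w=125) cum 125
  y=9 (Zone III, w=80) cum 205
  y=11 (Zone I, w=125) cum 330  ← median
  y=12 (Zone IV, w=275) cum 605
  y=14 (Zone V, w=30) cum 635
⇒ y* = 11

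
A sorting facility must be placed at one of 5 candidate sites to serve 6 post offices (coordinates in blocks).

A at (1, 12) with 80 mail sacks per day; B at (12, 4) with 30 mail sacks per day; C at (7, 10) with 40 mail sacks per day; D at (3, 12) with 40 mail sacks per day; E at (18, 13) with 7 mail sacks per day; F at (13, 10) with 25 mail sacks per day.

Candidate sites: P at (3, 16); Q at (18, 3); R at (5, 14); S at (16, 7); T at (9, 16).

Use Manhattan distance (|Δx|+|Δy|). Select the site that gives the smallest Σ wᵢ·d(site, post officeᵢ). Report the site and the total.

Total weighted distance at each candidate:
  P (3, 16): total = 2196
  Q (18, 3): total = 4340
  R (5, 14): total = 1788
  S (16, 7): total = 3216
  T (9, 16): total = 2464
Minimum is at R with total 1788 blocks.

R, total 1788 blocks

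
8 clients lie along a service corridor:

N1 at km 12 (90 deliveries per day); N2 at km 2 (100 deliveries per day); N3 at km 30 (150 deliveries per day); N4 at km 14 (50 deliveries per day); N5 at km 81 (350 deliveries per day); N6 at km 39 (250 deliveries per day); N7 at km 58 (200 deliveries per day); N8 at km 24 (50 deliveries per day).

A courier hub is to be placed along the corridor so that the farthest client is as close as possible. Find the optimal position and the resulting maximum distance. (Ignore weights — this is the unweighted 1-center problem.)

location 41.5, max distance 39.5

The 1-center on a line is the midpoint of the two extreme points: leftmost at 2, rightmost at 81.
Optimal location = (2 + 81)/2 = 41.5; maximum distance = (81 − 2)/2 = 39.5.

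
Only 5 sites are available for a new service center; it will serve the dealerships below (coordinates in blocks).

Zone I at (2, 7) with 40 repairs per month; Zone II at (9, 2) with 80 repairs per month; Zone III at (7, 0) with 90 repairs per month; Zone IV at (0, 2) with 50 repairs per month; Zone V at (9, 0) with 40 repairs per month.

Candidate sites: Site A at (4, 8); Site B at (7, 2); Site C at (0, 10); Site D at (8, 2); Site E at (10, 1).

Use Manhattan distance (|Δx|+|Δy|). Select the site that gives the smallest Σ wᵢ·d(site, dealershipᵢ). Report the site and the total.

Total weighted distance at each candidate:
  Site A (4, 8): total = 3010
  Site B (7, 2): total = 1250
  Site C (0, 10): total = 4250
  Site D (8, 2): total = 1310
  Site E (10, 1): total = 1710
Minimum is at Site B with total 1250 blocks.

Site B, total 1250 blocks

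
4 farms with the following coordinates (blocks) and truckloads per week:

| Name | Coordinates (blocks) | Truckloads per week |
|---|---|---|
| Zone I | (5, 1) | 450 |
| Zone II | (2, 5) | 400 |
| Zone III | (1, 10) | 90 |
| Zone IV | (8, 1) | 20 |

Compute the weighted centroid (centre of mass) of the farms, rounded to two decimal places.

The minimiser of Σwᵢ‖p−pᵢ‖² is the weighted centroid p* = (Σwᵢpᵢ)/(Σwᵢ).
Σwᵢ = 960.
Σwᵢxᵢ = 450·5 + 400·2 + 90·1 + 20·8 = 3300.
Σwᵢyᵢ = 450·1 + 400·5 + 90·10 + 20·1 = 3370.
x* = 3300/960 = 3.44, y* = 3370/960 = 3.51.

(3.44, 3.51)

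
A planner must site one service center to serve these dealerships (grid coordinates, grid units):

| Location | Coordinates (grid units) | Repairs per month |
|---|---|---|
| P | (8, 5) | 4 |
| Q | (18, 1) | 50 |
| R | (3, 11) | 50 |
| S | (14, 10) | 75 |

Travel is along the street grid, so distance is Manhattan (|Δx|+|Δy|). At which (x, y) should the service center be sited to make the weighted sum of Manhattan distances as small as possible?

(14, 10)

Manhattan distance separates: Σwᵢ(|x−xᵢ|+|y−yᵢ|) = Σwᵢ|x−xᵢ| + Σwᵢ|y−yᵢ|, so x and y are optimised independently as 1-D weighted medians.
Total weight W = 179; half = 89.5.
x-coordinate, sorted with cumulative weight:
  x=3 (R, w=50) cum 50
  x=8 (P, w=4) cum 54
  x=14 (S, w=75) cum 129  ← median
  x=18 (Q, w=50) cum 179
⇒ x* = 14
y-coordinate, sorted with cumulative weight:
  y=1 (Q, w=50) cum 50
  y=5 (P, w=4) cum 54
  y=10 (S, w=75) cum 129  ← median
  y=11 (R, w=50) cum 179
⇒ y* = 10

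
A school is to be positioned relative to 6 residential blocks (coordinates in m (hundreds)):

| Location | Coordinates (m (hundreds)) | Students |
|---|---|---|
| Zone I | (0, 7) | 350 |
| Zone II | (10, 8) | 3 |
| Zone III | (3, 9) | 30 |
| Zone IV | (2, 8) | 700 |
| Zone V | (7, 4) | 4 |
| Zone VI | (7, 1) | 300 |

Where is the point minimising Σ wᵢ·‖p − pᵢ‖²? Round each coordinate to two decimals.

The minimiser of Σwᵢ‖p−pᵢ‖² is the weighted centroid p* = (Σwᵢpᵢ)/(Σwᵢ).
Σwᵢ = 1387.
Σwᵢxᵢ = 350·0 + 3·10 + 30·3 + 700·2 + 4·7 + 300·7 = 3648.
Σwᵢyᵢ = 350·7 + 3·8 + 30·9 + 700·8 + 4·4 + 300·1 = 8660.
x* = 3648/1387 = 2.63, y* = 8660/1387 = 6.24.

(2.63, 6.24)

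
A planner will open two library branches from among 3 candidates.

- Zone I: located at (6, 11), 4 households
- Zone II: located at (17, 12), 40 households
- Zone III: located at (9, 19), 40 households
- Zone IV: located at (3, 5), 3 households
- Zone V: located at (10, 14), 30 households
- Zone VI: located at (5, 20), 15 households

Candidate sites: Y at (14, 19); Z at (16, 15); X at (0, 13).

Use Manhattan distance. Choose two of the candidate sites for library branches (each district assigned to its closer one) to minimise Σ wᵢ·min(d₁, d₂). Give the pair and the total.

Evaluate every pair (each demand assigned to the nearer of the two):
  {Y, Z}: total = 845
  {Z, X}: total = 1055
  {Y, X}: total = 1085
Best pair: {Y, Z} with total 845.

{Y, Z}, total 845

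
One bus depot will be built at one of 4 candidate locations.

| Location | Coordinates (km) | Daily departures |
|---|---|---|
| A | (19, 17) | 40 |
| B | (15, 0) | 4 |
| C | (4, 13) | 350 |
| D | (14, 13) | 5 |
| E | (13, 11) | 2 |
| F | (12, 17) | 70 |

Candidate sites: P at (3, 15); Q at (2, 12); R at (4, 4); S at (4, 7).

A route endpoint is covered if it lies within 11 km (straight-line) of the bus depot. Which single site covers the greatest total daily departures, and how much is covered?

Coverage radius r = 11 km; a point is covered iff (Δx)²+(Δy)² ≤ 11² = 121.
  P (3, 15): covers {C, E, F} → 422
  Q (2, 12): covers {C} → 350
  R (4, 4): covers {C} → 350
  S (4, 7): covers {C, E} → 352
Maximum coverage at P: 422 daily departures.

P, covering 422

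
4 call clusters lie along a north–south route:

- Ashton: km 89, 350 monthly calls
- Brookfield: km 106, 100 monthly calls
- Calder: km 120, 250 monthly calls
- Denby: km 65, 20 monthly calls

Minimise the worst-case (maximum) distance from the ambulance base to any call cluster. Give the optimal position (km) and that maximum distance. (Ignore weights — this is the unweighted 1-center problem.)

location 92.5, max distance 27.5

The 1-center on a line is the midpoint of the two extreme points: leftmost at 65, rightmost at 120.
Optimal location = (65 + 120)/2 = 92.5; maximum distance = (120 − 65)/2 = 27.5.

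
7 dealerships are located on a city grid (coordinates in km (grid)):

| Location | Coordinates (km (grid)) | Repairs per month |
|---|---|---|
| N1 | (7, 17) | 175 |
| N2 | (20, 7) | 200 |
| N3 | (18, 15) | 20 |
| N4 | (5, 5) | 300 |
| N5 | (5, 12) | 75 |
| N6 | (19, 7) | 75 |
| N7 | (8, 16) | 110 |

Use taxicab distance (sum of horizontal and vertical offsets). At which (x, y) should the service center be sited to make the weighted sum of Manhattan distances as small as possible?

(7, 7)

Manhattan distance separates: Σwᵢ(|x−xᵢ|+|y−yᵢ|) = Σwᵢ|x−xᵢ| + Σwᵢ|y−yᵢ|, so x and y are optimised independently as 1-D weighted medians.
Total weight W = 955; half = 477.5.
x-coordinate, sorted with cumulative weight:
  x=5 (N4, w=300) cum 300
  x=5 (N5, w=75) cum 375
  x=7 (N1, w=175) cum 550  ← median
  x=8 (N7, w=110) cum 660
  x=18 (N3, w=20) cum 680
  x=19 (N6, w=75) cum 755
  x=20 (N2, w=200) cum 955
⇒ x* = 7
y-coordinate, sorted with cumulative weight:
  y=5 (N4, w=300) cum 300
  y=7 (N2, w=200) cum 500  ← median
  y=7 (N6, w=75) cum 575
  y=12 (N5, w=75) cum 650
  y=15 (N3, w=20) cum 670
  y=16 (N7, w=110) cum 780
  y=17 (N1, w=175) cum 955
⇒ y* = 7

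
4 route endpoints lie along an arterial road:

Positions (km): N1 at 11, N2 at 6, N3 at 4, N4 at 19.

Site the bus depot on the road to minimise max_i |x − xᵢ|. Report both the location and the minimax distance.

location 11.5, max distance 7.5

The 1-center on a line is the midpoint of the two extreme points: leftmost at 4, rightmost at 19.
Optimal location = (4 + 19)/2 = 11.5; maximum distance = (19 − 4)/2 = 7.5.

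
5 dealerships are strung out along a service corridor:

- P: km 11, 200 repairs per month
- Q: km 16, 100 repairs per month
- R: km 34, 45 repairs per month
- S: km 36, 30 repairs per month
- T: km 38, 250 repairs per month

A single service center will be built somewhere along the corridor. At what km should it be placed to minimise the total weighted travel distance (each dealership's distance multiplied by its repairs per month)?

For a sum of weighted absolute distances on a line, the optimum is the weighted median (not the mean). Total weight W = 625; half-weight = 312.5.
Sort by position and accumulate weight:
  km 11 (P, w=200) → cum 200
  km 16 (Q, w=100) → cum 300
  km 34 (R, w=45) → cum 345  ≥ 312.5 → median here
  km 36 (S, w=30) → cum 375
  km 38 (T, w=250) → cum 625
Optimal location: km 34.

x = 34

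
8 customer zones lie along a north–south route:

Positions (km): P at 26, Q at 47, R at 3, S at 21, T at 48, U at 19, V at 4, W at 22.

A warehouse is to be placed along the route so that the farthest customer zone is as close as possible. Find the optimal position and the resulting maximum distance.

The 1-center on a line is the midpoint of the two extreme points: leftmost at 3, rightmost at 48.
Optimal location = (3 + 48)/2 = 25.5; maximum distance = (48 − 3)/2 = 22.5.

location 25.5, max distance 22.5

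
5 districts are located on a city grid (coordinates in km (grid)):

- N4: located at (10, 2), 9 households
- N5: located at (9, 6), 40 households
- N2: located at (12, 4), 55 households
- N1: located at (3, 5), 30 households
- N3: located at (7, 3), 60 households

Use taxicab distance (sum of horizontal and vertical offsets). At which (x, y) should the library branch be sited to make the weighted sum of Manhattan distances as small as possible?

(9, 4)

Manhattan distance separates: Σwᵢ(|x−xᵢ|+|y−yᵢ|) = Σwᵢ|x−xᵢ| + Σwᵢ|y−yᵢ|, so x and y are optimised independently as 1-D weighted medians.
Total weight W = 194; half = 97.
x-coordinate, sorted with cumulative weight:
  x=3 (N1, w=30) cum 30
  x=7 (N3, w=60) cum 90
  x=9 (N5, w=40) cum 130  ← median
  x=10 (N4, w=9) cum 139
  x=12 (N2, w=55) cum 194
⇒ x* = 9
y-coordinate, sorted with cumulative weight:
  y=2 (N4, w=9) cum 9
  y=3 (N3, w=60) cum 69
  y=4 (N2, w=55) cum 124  ← median
  y=5 (N1, w=30) cum 154
  y=6 (N5, w=40) cum 194
⇒ y* = 4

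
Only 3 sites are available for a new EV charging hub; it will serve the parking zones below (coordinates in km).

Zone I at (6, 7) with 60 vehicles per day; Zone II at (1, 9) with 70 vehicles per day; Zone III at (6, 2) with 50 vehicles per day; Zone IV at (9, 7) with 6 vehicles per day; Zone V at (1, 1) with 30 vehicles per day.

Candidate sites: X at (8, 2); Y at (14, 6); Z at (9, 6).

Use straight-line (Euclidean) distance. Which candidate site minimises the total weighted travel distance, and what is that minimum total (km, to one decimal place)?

Z, total 1326.8 km

Total weighted distance at each candidate:
  X (8, 2): total = 1358.8
  Y (14, 6): total = 2313.3
  Z (9, 6): total = 1326.8
Minimum is at Z with total 1326.8 km.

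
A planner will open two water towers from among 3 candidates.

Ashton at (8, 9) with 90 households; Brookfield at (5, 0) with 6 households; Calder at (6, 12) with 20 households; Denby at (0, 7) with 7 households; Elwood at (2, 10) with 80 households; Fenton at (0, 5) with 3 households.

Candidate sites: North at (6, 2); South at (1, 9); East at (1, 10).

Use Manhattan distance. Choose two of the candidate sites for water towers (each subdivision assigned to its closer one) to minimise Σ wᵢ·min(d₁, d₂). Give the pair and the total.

Evaluate every pair (each demand assigned to the nearer of the two):
  {South, East}: total = 964
  {North, South}: total = 1004
  {North, East}: total = 1004
Best pair: {South, East} with total 964.

{South, East}, total 964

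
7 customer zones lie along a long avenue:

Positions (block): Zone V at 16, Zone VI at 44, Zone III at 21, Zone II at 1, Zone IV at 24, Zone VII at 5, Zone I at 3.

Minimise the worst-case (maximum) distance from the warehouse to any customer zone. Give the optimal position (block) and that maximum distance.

The 1-center on a line is the midpoint of the two extreme points: leftmost at 1, rightmost at 44.
Optimal location = (1 + 44)/2 = 22.5; maximum distance = (44 − 1)/2 = 21.5.

location 22.5, max distance 21.5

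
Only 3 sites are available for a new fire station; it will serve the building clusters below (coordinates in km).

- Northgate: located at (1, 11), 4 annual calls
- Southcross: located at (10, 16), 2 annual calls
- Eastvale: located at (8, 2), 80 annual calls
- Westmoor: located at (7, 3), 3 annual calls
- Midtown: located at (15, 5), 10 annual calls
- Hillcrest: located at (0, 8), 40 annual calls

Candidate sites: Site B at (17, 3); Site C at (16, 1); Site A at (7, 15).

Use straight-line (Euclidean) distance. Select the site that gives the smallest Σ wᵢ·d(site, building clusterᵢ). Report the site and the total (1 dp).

Total weighted distance at each candidate:
  Site B (17, 3): total = 1592.6
  Site C (16, 1): total = 1516.9
  Site A (7, 15): total = 1638.3
Minimum is at Site C with total 1516.9 km.

Site C, total 1516.9 km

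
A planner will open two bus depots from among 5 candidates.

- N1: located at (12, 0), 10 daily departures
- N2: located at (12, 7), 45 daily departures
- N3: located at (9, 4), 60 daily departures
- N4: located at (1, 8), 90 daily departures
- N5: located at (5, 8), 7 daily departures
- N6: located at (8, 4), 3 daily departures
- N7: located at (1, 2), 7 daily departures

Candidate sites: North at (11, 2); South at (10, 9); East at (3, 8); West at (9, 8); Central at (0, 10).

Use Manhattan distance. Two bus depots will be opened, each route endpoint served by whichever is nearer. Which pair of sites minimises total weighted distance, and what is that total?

{East, West}, total 795

Evaluate every pair (each demand assigned to the nearer of the two):
  {East, West}: total = 795
  {North, East}: total = 805
  {West, Central}: total = 906
  {South, East}: total = 921
  {North, Central}: total = 937
  {South, Central}: total = 1046
  {North, West}: total = 1283
  {South, West}: total = 1391
  {North, South}: total = 1477
  {East, Central}: total = 1497
Best pair: {East, West} with total 795.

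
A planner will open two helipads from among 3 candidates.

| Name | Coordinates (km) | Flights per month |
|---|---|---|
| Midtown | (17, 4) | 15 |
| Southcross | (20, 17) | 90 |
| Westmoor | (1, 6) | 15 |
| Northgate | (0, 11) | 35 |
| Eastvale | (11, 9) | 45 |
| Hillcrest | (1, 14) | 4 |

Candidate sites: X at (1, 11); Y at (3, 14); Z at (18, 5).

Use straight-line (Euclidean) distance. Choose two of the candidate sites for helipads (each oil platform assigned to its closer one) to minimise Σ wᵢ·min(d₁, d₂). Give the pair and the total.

{X, Z}, total 1600.9

Evaluate every pair (each demand assigned to the nearer of the two):
  {X, Z}: total = 1600.9
  {Y, Z}: total = 1759.1
  {X, Y}: total = 2354.2
Best pair: {X, Z} with total 1600.9.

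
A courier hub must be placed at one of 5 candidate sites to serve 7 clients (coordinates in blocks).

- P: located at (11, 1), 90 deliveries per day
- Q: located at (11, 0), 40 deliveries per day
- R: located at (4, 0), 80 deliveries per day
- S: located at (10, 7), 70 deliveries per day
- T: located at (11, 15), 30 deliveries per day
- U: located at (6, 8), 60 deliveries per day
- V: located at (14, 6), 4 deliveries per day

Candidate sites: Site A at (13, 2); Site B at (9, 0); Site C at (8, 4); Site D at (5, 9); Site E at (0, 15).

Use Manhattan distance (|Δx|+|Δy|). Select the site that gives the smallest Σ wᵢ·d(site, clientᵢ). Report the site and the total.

Total weighted distance at each candidate:
  Site A (13, 2): total = 3120
  Site B (9, 0): total = 2524
  Site C (8, 4): total = 2622
  Site D (5, 9): total = 3678
  Site E (0, 15): total = 7272
Minimum is at Site B with total 2524 blocks.

Site B, total 2524 blocks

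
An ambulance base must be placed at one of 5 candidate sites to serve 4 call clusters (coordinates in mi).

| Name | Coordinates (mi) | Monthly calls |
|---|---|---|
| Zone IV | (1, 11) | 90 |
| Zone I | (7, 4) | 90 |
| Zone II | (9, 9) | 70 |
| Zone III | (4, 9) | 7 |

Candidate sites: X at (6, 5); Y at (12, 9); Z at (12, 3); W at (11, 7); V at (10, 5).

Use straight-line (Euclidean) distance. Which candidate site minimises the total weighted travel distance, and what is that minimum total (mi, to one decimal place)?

Total weighted distance at each candidate:
  X (6, 5): total = 1211.5
  Y (12, 9): total = 1908.6
  Z (12, 3): total = 2222.6
  W (11, 7): total = 1668.3
  V (10, 5): total = 1597.2
Minimum is at X with total 1211.5 mi.

X, total 1211.5 mi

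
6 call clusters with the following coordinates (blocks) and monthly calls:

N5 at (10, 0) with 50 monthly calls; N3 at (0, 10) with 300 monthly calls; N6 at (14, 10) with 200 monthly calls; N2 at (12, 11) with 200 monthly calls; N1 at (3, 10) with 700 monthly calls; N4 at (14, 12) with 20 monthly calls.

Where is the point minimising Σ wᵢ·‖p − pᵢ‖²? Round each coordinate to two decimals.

(5.50, 9.82)

The minimiser of Σwᵢ‖p−pᵢ‖² is the weighted centroid p* = (Σwᵢpᵢ)/(Σwᵢ).
Σwᵢ = 1470.
Σwᵢxᵢ = 50·10 + 300·0 + 200·14 + 200·12 + 700·3 + 20·14 = 8080.
Σwᵢyᵢ = 50·0 + 300·10 + 200·10 + 200·11 + 700·10 + 20·12 = 14440.
x* = 8080/1470 = 5.50, y* = 14440/1470 = 9.82.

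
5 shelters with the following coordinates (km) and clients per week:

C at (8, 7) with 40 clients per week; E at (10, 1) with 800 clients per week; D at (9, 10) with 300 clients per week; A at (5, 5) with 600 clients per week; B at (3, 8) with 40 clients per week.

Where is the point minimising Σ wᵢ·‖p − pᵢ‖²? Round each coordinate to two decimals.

The minimiser of Σwᵢ‖p−pᵢ‖² is the weighted centroid p* = (Σwᵢpᵢ)/(Σwᵢ).
Σwᵢ = 1780.
Σwᵢxᵢ = 40·8 + 800·10 + 300·9 + 600·5 + 40·3 = 14140.
Σwᵢyᵢ = 40·7 + 800·1 + 300·10 + 600·5 + 40·8 = 7400.
x* = 14140/1780 = 7.94, y* = 7400/1780 = 4.16.

(7.94, 4.16)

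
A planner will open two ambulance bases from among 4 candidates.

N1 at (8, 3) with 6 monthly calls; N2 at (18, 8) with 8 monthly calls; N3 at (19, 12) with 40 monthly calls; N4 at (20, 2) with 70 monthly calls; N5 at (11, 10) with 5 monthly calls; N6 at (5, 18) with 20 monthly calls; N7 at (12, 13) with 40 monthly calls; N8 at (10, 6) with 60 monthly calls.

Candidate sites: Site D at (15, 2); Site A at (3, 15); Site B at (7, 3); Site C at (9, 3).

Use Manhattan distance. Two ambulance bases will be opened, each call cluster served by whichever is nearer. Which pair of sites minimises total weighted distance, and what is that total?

{Site D, Site A}, total 2170

Evaluate every pair (each demand assigned to the nearer of the two):
  {Site D, Site A}: total = 2170
  {Site D, Site C}: total = 2173
  {Site D, Site B}: total = 2303
  {Site A, Site C}: total = 2543
  {Site A, Site B}: total = 2829
  {Site B, Site C}: total = 2863
Best pair: {Site D, Site A} with total 2170.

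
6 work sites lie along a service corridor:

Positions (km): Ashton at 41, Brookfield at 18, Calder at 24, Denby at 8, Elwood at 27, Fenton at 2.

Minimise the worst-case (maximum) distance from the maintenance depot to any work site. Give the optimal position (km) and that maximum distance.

The 1-center on a line is the midpoint of the two extreme points: leftmost at 2, rightmost at 41.
Optimal location = (2 + 41)/2 = 21.5; maximum distance = (41 − 2)/2 = 19.5.

location 21.5, max distance 19.5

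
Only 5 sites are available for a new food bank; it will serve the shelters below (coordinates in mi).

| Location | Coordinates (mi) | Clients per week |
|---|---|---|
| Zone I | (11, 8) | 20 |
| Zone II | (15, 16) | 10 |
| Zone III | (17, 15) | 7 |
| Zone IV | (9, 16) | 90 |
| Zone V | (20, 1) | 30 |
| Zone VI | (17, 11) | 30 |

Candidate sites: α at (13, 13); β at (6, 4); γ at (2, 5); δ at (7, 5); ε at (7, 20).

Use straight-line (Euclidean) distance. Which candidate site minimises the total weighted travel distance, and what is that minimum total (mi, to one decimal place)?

Total weighted distance at each candidate:
  α (13, 13): total = 1176.0
  β (6, 4): total = 2320.9
  γ (2, 5): total = 2697.5
  δ (7, 5): total = 2099.1
  ε (7, 20): total = 1917.4
Minimum is at α with total 1176.0 mi.

α, total 1176.0 mi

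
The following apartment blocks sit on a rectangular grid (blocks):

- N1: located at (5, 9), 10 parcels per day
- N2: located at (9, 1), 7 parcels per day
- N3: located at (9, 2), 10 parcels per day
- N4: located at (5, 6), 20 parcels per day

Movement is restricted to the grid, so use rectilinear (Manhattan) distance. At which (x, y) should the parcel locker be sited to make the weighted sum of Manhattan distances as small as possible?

(5, 6)

Manhattan distance separates: Σwᵢ(|x−xᵢ|+|y−yᵢ|) = Σwᵢ|x−xᵢ| + Σwᵢ|y−yᵢ|, so x and y are optimised independently as 1-D weighted medians.
Total weight W = 47; half = 23.5.
x-coordinate, sorted with cumulative weight:
  x=5 (N1, w=10) cum 10
  x=5 (N4, w=20) cum 30  ← median
  x=9 (N2, w=7) cum 37
  x=9 (N3, w=10) cum 47
⇒ x* = 5
y-coordinate, sorted with cumulative weight:
  y=1 (N2, w=7) cum 7
  y=2 (N3, w=10) cum 17
  y=6 (N4, w=20) cum 37  ← median
  y=9 (N1, w=10) cum 47
⇒ y* = 6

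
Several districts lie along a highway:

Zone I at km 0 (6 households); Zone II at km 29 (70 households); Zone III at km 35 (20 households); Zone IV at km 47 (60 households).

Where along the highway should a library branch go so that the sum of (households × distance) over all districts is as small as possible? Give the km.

x = 35

For a sum of weighted absolute distances on a line, the optimum is the weighted median (not the mean). Total weight W = 156; half-weight = 78.
Sort by position and accumulate weight:
  km 0 (Zone I, w=6) → cum 6
  km 29 (Zone II, w=70) → cum 76
  km 35 (Zone III, w=20) → cum 96  ≥ 78 → median here
  km 47 (Zone IV, w=60) → cum 156
Optimal location: km 35.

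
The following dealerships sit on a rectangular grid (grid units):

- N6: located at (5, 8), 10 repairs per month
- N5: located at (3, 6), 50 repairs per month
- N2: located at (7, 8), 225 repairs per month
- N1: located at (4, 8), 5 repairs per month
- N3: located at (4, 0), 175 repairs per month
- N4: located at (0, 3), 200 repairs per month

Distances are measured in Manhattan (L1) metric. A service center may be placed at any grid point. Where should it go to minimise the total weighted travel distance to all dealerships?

(4, 3)

Manhattan distance separates: Σwᵢ(|x−xᵢ|+|y−yᵢ|) = Σwᵢ|x−xᵢ| + Σwᵢ|y−yᵢ|, so x and y are optimised independently as 1-D weighted medians.
Total weight W = 665; half = 332.5.
x-coordinate, sorted with cumulative weight:
  x=0 (N4, w=200) cum 200
  x=3 (N5, w=50) cum 250
  x=4 (N1, w=5) cum 255
  x=4 (N3, w=175) cum 430  ← median
  x=5 (N6, w=10) cum 440
  x=7 (N2, w=225) cum 665
⇒ x* = 4
y-coordinate, sorted with cumulative weight:
  y=0 (N3, w=175) cum 175
  y=3 (N4, w=200) cum 375  ← median
  y=6 (N5, w=50) cum 425
  y=8 (N6, w=10) cum 435
  y=8 (N2, w=225) cum 660
  y=8 (N1, w=5) cum 665
⇒ y* = 3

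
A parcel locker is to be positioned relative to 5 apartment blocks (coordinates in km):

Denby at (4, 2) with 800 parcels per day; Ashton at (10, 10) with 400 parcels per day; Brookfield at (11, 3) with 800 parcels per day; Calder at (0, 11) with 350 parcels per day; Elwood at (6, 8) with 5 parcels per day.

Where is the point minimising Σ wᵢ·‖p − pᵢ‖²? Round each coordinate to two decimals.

(6.81, 5.05)

The minimiser of Σwᵢ‖p−pᵢ‖² is the weighted centroid p* = (Σwᵢpᵢ)/(Σwᵢ).
Σwᵢ = 2355.
Σwᵢxᵢ = 800·4 + 400·10 + 800·11 + 350·0 + 5·6 = 16030.
Σwᵢyᵢ = 800·2 + 400·10 + 800·3 + 350·11 + 5·8 = 11890.
x* = 16030/2355 = 6.81, y* = 11890/2355 = 5.05.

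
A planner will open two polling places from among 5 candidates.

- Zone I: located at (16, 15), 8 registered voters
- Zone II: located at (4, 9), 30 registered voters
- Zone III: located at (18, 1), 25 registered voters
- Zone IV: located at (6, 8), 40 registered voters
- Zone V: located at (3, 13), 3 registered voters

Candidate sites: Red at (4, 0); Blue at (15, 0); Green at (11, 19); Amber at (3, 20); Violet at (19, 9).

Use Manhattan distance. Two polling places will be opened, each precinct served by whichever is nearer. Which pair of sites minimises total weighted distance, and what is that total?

Evaluate every pair (each demand assigned to the nearer of the two):
  {Red, Blue}: total = 940
  {Red, Violet}: total = 1009
  {Red, Green}: total = 1159
  {Blue, Amber}: total = 1209
  {Red, Amber}: total = 1210
  {Amber, Violet}: total = 1238
  {Blue, Violet}: total = 1242
  {Green, Violet}: total = 1349
  {Blue, Green}: total = 1364
  {Green, Amber}: total = 1678
Best pair: {Red, Blue} with total 940.

{Red, Blue}, total 940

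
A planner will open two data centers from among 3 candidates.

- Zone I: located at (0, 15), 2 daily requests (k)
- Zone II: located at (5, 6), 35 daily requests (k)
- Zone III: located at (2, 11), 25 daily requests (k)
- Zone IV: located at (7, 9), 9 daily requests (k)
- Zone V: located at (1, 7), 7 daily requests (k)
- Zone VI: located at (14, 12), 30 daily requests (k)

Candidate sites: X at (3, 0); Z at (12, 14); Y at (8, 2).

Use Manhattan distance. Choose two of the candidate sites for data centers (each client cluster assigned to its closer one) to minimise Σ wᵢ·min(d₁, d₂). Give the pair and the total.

{Z, Y}, total 872

Evaluate every pair (each demand assigned to the nearer of the two):
  {Z, Y}: total = 872
  {X, Z}: total = 879
  {X, Y}: total = 1196
Best pair: {Z, Y} with total 872.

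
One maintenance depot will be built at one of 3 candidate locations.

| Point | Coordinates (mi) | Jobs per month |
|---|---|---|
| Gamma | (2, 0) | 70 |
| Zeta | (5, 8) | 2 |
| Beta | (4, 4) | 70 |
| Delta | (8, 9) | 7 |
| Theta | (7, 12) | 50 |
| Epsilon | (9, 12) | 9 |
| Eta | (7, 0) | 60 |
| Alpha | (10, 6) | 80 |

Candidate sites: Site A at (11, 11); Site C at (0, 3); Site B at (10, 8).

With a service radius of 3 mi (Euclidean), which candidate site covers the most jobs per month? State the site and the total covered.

Coverage radius r = 3 mi; a point is covered iff (Δx)²+(Δy)² ≤ 3² = 9.
  Site A (11, 11): covers {Epsilon} → 9
  Site C (0, 3): covers {none} → 0
  Site B (10, 8): covers {Delta, Alpha} → 87
Maximum coverage at Site B: 87 jobs per month.

Site B, covering 87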